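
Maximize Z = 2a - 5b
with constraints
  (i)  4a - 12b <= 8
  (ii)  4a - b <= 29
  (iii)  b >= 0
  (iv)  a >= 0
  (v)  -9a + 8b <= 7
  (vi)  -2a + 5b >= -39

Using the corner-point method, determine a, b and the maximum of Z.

a = 85/11, b = 21/11, maximum Z = 65/11

Extreme points and Z = 2a - 5b:
  (85/11, 21/11) → Z = 65/11
  (2, 0) → Z = 4
  (239/23, 289/23) → Z = -967/23
  (0, 0) → Z = 0
  (0, 7/8) → Z = -35/8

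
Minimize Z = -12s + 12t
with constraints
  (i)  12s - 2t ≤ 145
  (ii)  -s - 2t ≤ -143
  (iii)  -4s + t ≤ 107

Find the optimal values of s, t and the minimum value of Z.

s = 288/13, t = 1571/26, minimum Z = 5970/13

Vertices and Z = -12s + 12t:
  (288/13, 1571/26) → Z = 5970/13
  (359/4, 466) → Z = 4515
  (-71/9, 679/9) → Z = 1000

The binding constraints are 12s - 2t = 145 and -s - 2t = -143.
Solving simultaneously gives s = 288/13, t = 1571/26.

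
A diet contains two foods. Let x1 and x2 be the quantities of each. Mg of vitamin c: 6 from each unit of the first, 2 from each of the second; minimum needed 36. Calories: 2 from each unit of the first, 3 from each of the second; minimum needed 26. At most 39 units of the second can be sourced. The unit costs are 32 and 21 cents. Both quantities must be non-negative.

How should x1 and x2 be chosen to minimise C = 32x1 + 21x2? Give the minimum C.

x1 = 4, x2 = 6, minimum C = 254

Vertices and C = 32x1 + 21x2:
  (0, 18) → C = 378
  (0, 39) → C = 819
  (13, 0) → C = 416
  (4, 6) → C = 254
The feasible region is unbounded (it extends along (1, 0)), but C strictly increases along every unbounded feasible direction, so there is no improving ray and the minimum is attained at a vertex.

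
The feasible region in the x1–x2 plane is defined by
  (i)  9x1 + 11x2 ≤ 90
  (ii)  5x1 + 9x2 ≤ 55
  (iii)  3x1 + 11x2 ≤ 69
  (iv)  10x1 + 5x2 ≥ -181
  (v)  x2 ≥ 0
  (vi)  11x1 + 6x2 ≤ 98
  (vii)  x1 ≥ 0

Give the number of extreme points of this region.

5

The feasible vertices (each the meet of two boundaries and inside every other half-plane) are:
  (205/26, 45/26)
  (538/67, 108/67)
  (0, 55/9)
  (98/11, 0)
  (0, 0)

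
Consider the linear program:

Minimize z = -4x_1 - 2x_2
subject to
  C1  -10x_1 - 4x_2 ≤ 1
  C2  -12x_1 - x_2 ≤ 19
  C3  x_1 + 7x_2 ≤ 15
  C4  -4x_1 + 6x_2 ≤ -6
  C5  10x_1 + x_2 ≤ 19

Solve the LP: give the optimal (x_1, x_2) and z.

x_1 = 15/8, x_2 = 1/4, minimum z = -8

Extreme points and z = -4x_1 - 2x_2:
  (9/38, -16/19) → z = 14/19
  (77/30, -20/3) → z = 46/15
  (15/8, 1/4) → z = -8

The optimum lies where -4x_1 + 6x_2 = -6 and 10x_1 + x_2 = 19.
Solving simultaneously gives x_1 = 15/8, x_2 = 1/4.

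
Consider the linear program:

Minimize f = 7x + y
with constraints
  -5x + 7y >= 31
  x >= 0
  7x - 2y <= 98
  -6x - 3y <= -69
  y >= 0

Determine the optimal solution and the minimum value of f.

Feasible corners and f = 7x + y:
  (748/39, 707/39) → f = 1981/13
  (130/19, 177/19) → f = 1087/19
  (0, 23) → f = 23
The feasible region is unbounded (it extends along (0, 1), (2, 7)), but f strictly increases along every unbounded feasible direction, so there is no improving ray and the minimum is attained at a vertex.

x = 0, y = 23, minimum f = 23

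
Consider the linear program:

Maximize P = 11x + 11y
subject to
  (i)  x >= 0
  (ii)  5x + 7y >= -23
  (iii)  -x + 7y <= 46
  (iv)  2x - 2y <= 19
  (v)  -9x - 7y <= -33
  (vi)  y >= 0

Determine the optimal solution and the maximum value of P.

x = 75/4, y = 37/4, maximum P = 308

Feasible corners and P = 11x + 11y:
  (0, 46/7) → P = 506/7
  (0, 33/7) → P = 363/7
  (75/4, 37/4) → P = 308
  (19/2, 0) → P = 209/2
  (11/3, 0) → P = 121/3

At the optimal vertex, -x + 7y = 46 and 2x - 2y = 19.
Solving simultaneously gives x = 75/4, y = 37/4.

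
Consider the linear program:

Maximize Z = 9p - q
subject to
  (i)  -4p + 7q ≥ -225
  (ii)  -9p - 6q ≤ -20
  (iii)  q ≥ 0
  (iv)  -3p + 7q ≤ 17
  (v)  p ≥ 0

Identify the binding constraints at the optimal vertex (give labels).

(i) and (iv)

Vertices and Z = 9p - q:
  (225/4, 0) → Z = 2025/4
  (242, 743/7) → Z = 14503/7
  (20/9, 0) → Z = 20
  (38/81, 71/27) → Z = 43/27

The maximum is at (242, 743/7). Substituting into each constraint, equality holds for (i) and (iv); the remaining constraints have slack.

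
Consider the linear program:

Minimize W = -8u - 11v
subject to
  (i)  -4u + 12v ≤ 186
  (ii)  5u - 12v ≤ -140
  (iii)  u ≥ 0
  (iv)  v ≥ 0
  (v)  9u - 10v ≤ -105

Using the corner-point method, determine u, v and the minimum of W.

Vertices and W = -8u - 11v:
  (0, 31/2) → W = -341/2
  (150/17, 627/34) → W = -9297/34
  (0, 35/3) → W = -385/3
  (70/29, 735/58) → W = -9205/58

The optimum lies where -4u + 12v = 186 and 9u - 10v = -105.
Solving simultaneously gives u = 150/17, v = 627/34.

u = 150/17, v = 627/34, minimum W = -9297/34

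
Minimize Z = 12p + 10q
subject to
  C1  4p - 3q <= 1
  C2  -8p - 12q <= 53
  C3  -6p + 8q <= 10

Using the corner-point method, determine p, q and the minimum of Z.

Extreme points and Z = 12p + 10q:
  (-49/24, -55/18) → Z = -991/18
  (19/7, 23/7) → Z = 458/7
  (-4, -7/4) → Z = -131/2

The binding constraints are -8p - 12q = 53 and -6p + 8q = 10.
Solving simultaneously gives p = -4, q = -7/4.

p = -4, q = -7/4, minimum Z = -131/2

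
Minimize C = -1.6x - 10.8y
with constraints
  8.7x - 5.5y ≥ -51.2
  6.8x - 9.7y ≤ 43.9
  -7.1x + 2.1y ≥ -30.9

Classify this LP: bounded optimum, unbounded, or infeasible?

Feasible corners and C = -1.6x - 10.8y:
  (-73809/4699, -73009/4699) → C = 4532958/23495
  (27747/2078, 63235/2078) → C = -1818333/5195
  (20754/5459, -10157/5459) → C = 382446/27295
The feasible region has finitely many vertices and no improving ray; the minimum is -1818333/5195 at (27747/2078, 63235/2078).

bounded optimum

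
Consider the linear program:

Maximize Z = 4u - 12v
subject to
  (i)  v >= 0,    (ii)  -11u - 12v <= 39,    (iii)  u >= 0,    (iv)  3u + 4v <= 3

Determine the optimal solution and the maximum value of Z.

u = 1, v = 0, maximum Z = 4

Corner points and Z = 4u - 12v:
  (0, 0) → Z = 0
  (1, 0) → Z = 4
  (0, 3/4) → Z = -9

At the optimal vertex, v = 0 and 3u + 4v = 3.
Solving simultaneously gives u = 1, v = 0.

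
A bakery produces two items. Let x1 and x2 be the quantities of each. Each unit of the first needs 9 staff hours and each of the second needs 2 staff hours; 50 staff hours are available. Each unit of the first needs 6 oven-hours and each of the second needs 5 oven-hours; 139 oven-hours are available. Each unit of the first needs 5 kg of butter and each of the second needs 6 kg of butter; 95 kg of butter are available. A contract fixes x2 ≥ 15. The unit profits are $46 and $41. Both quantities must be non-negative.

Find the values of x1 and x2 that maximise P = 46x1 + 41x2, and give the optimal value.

Feasible corners and P = 46x1 + 41x2:
  (0, 95/6) → P = 3895/6
  (0, 15) → P = 615
  (1, 15) → P = 661

At the optimal vertex, 5x1 + 6x2 = 95 and x2 = 15.
Solving simultaneously gives x1 = 1, x2 = 15.

x1 = 1, x2 = 15, maximum P = 661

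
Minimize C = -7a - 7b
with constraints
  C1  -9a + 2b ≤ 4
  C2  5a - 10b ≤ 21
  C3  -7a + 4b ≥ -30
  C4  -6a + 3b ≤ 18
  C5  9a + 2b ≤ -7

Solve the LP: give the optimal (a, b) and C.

The optimum lies where -9a + 2b = 4 and 9a + 2b = -7.
Solving simultaneously gives a = -11/18, b = -3/4.

a = -11/18, b = -3/4, minimum C = 343/36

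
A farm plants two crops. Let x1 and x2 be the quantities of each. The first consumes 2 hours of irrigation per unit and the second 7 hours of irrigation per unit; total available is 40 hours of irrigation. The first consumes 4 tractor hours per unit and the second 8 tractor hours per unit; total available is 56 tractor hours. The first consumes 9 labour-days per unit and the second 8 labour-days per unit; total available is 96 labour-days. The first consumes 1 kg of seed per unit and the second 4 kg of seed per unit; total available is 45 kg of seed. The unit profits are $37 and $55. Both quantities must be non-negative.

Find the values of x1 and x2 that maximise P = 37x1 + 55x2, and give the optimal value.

x1 = 8, x2 = 3, maximum P = 461

The binding constraints are 4x1 + 8x2 = 56 and 9x1 + 8x2 = 96.
Solving simultaneously gives x1 = 8, x2 = 3.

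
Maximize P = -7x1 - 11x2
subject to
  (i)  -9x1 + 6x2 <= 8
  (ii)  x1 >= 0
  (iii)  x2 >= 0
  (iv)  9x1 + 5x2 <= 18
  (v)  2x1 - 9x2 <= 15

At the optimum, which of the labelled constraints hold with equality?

(ii) and (iii)

Corner points and P = -7x1 - 11x2:
  (0, 4/3) → P = -44/3
  (68/99, 26/11) → P = -3050/99
  (0, 0) → P = 0
  (2, 0) → P = -14

The maximum is at (0, 0). Substituting into each constraint, equality holds for (ii) and (iii); the remaining constraints have slack.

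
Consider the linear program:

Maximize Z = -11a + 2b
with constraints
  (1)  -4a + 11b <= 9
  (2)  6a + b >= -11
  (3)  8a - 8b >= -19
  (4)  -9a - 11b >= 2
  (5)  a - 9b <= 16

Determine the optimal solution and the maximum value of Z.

a = -13/7, b = 1/7, maximum Z = 145/7

Corner points and Z = -11a + 2b:
  (-13/7, 1/7) → Z = 145/7
  (-11/13, 73/143) → Z = 1477/143
  (-83/55, -107/55) → Z = 699/55
  (79/46, -73/46) → Z = -1015/46

The optimum lies where -4a + 11b = 9 and 6a + b = -11.
Solving simultaneously gives a = -13/7, b = 1/7.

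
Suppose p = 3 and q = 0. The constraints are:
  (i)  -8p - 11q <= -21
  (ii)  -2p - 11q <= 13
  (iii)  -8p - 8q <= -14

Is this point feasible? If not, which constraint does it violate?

feasible

(i): -24 ≤ -21 ✓
(ii): -6 ≤ 13 ✓
(iii): -24 ≤ -14 ✓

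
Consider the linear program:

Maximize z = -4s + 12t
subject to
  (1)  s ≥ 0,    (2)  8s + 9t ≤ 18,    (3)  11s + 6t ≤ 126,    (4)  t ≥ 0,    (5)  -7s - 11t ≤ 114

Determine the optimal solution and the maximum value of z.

s = 0, t = 2, maximum z = 24

Corner points and z = -4s + 12t:
  (0, 2) → z = 24
  (0, 0) → z = 0
  (9/4, 0) → z = -9

At the optimal vertex, s = 0 and 8s + 9t = 18.
Solving simultaneously gives s = 0, t = 2.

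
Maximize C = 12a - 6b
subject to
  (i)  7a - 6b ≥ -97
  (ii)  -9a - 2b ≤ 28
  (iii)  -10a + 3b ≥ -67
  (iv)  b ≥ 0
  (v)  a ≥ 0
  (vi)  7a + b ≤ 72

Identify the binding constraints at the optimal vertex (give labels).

Feasible corners and C = 12a - 6b:
  (0, 97/6) → C = -97
  (335/49, 169/7) → C = -3078/49
  (67/10, 0) → C = 402/5
  (283/31, 251/31) → C = 1890/31
  (0, 0) → C = 0

The maximum is at (67/10, 0). Substituting into each constraint, equality holds for (iii) and (iv); the remaining constraints have slack.

(iii) and (iv)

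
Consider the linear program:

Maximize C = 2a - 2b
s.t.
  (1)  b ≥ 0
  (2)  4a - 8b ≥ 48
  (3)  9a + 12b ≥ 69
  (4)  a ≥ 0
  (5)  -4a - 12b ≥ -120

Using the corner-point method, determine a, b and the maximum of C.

a = 30, b = 0, maximum C = 60

Feasible corners and C = 2a - 2b:
  (12, 0) → C = 24
  (30, 0) → C = 60
  (96/5, 18/5) → C = 156/5

The binding constraints are b = 0 and -4a - 12b = -120.
Solving simultaneously gives a = 30, b = 0.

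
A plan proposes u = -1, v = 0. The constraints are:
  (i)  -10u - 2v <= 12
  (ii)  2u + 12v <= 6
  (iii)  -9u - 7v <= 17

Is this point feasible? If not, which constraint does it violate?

feasible

(i): 10 ≤ 12 ✓
(ii): -2 ≤ 6 ✓
(iii): 9 ≤ 17 ✓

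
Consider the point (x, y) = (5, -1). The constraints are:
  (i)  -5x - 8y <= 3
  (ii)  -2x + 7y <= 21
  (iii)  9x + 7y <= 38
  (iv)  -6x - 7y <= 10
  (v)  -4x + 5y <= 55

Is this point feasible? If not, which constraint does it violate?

(i): -17 ≤ 3 ✓
(ii): -17 ≤ 21 ✓
(iii): 38 ≤ 38 ✓
(iv): -23 ≤ 10 ✓
(v): -25 ≤ 55 ✓

feasible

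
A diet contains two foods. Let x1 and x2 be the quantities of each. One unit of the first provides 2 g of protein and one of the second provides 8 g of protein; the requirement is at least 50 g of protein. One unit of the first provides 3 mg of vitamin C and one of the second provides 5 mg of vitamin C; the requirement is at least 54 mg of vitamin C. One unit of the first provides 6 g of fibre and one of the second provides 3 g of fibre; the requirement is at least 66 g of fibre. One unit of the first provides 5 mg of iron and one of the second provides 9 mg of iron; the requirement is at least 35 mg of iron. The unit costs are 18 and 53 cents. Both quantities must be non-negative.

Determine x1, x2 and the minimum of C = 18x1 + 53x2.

x1 = 13, x2 = 3, minimum C = 393

Vertices and C = 18x1 + 53x2:
  (0, 22) → C = 1166
  (25, 0) → C = 450
  (13, 3) → C = 393
  (8, 6) → C = 462
The feasible region is unbounded (it extends along (0, 1), (1, 0)), but C strictly increases along every unbounded feasible direction, so there is no improving ray and the minimum is attained at a vertex.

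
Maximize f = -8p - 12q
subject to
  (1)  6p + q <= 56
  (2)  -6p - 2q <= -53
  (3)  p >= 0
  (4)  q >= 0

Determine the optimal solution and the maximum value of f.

p = 53/6, q = 0, maximum f = -212/3

Extreme points and f = -8p - 12q:
  (0, 56) → f = -672
  (28/3, 0) → f = -224/3
  (0, 53/2) → f = -318
  (53/6, 0) → f = -212/3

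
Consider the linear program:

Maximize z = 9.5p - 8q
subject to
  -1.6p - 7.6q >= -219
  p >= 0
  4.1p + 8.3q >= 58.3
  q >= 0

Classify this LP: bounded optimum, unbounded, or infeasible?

Extreme points and z = 9.5p - 8q:
  (0, 1095/38) → z = -4380/19
  (136.875, 0) → z = 1300.3125
  (0, 583/83) → z = -4664/83
  (583/41, 0) → z = 11077/82
The feasible region has finitely many vertices and no improving ray; the maximum is 1300.3125 at (136.875, 0).

bounded optimum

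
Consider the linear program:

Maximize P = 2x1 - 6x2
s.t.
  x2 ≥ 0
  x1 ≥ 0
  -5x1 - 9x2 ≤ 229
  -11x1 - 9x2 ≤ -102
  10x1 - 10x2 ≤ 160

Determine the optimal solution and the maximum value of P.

x1 = 16, x2 = 0, maximum P = 32

The feasible region is unbounded (it extends along (0, 1), (1, 1)), but P strictly decreases along every unbounded feasible direction, so there is no improving ray and the maximum is attained at a vertex.

The binding constraints are x2 = 0 and 10x1 - 10x2 = 160.
Solving simultaneously gives x1 = 16, x2 = 0.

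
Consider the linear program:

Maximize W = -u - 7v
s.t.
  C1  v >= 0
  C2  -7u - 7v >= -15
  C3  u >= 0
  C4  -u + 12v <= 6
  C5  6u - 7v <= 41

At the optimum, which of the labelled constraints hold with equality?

Extreme points and W = -u - 7v:
  (15/7, 0) → W = -15/7
  (0, 0) → W = 0
  (138/91, 57/91) → W = -537/91
  (0, 1/2) → W = -7/2

The maximum is at (0, 0). Substituting into each constraint, equality holds for C1 and C3; the remaining constraints have slack.

C1 and C3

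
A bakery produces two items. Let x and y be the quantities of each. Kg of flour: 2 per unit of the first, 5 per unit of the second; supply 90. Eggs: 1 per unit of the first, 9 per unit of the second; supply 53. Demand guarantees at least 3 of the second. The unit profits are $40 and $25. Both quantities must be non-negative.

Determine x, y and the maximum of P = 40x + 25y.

x = 26, y = 3, maximum P = 1115

Feasible corners and P = 40x + 25y:
  (0, 53/9) → P = 1325/9
  (0, 3) → P = 75
  (26, 3) → P = 1115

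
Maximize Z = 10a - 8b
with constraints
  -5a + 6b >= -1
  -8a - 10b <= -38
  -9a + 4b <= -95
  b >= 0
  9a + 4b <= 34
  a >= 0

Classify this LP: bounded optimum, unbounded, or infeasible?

The boundaries -5a + 6b = -1 and -8a - 10b = -38 meet at (17/7, 13/7), but that point violates -9a + 4b ≤ -95. Every candidate vertex is excluded by some other constraint, so the feasible region is empty.

infeasible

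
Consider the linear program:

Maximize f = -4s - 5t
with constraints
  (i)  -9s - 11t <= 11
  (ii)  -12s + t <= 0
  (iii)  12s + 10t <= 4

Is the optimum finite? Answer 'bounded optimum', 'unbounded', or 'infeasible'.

Corner points and f = -4s - 5t:
  (-11/141, -44/47) → f = 704/141
  (11/3, -4) → f = 16/3
  (1/33, 4/11) → f = -64/33
The feasible region has finitely many vertices and no improving ray; the maximum is 16/3 at (11/3, -4).

bounded optimum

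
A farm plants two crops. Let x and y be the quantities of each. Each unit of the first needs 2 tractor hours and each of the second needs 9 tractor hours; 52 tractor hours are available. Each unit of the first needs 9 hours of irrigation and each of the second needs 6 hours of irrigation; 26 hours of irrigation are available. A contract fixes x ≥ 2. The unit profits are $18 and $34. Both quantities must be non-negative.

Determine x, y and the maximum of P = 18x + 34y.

x = 2, y = 4/3, maximum P = 244/3

Feasible corners and P = 18x + 34y:
  (26/9, 0) → P = 52
  (2, 0) → P = 36
  (2, 4/3) → P = 244/3

At the optimal vertex, 9x + 6y = 26 and x = 2.
Solving simultaneously gives x = 2, y = 4/3.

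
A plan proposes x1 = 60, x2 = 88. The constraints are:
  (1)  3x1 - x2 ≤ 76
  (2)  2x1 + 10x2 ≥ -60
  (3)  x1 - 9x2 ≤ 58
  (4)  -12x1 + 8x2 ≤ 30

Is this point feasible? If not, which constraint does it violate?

Constraint (1): 3x1 - x2 = 92, which is not ≤ 76. All other constraints are satisfied.

not feasible — violates (1)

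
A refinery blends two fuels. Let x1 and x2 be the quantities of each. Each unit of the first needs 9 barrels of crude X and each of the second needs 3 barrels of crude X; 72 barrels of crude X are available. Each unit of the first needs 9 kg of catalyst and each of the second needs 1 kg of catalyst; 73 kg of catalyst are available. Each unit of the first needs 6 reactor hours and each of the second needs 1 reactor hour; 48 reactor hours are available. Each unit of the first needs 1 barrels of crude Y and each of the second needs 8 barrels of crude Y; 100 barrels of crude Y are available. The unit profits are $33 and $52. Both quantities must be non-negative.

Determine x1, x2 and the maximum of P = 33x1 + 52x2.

Vertices and P = 33x1 + 52x2:
  (0, 0) → P = 0
  (0, 25/2) → P = 650
  (8, 0) → P = 264
  (4, 12) → P = 756

x1 = 4, x2 = 12, maximum P = 756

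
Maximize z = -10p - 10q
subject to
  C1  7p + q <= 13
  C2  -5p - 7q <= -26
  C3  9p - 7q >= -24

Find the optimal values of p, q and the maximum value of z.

Vertices and z = -10p - 10q:
  (65/44, 117/44) → z = -455/11
  (67/58, 285/58) → z = -1760/29
  (1/7, 177/49) → z = -1840/49

The optimum lies where -5p - 7q = -26 and 9p - 7q = -24.
Solving simultaneously gives p = 1/7, q = 177/49.

p = 1/7, q = 177/49, maximum z = -1840/49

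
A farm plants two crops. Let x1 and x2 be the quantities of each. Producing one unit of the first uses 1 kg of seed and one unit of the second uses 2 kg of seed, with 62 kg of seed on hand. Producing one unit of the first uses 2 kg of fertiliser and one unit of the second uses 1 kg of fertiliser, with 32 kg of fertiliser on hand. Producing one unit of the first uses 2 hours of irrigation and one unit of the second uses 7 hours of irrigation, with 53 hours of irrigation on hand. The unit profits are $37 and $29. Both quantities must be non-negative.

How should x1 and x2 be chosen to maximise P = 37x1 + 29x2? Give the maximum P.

x1 = 57/4, x2 = 7/2, maximum P = 2515/4

Extreme points and P = 37x1 + 29x2:
  (0, 0) → P = 0
  (0, 53/7) → P = 1537/7
  (16, 0) → P = 592
  (57/4, 7/2) → P = 2515/4

At the optimal vertex, 2x1 + x2 = 32 and 2x1 + 7x2 = 53.
Solving simultaneously gives x1 = 57/4, x2 = 7/2.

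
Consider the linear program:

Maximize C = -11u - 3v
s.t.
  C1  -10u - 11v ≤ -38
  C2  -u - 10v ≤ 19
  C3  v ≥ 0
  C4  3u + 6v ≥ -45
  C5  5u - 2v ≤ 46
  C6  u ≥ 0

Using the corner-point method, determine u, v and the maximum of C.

Vertices and C = -11u - 3v:
  (19/5, 0) → C = -209/5
  (0, 38/11) → C = -114/11
  (46/5, 0) → C = -506/5
The feasible region is unbounded (it extends along (0, 1), (2, 5)), but C strictly decreases along every unbounded feasible direction, so there is no improving ray and the maximum is attained at a vertex.

The optimum lies where -10u - 11v = -38 and u = 0.
Solving simultaneously gives u = 0, v = 38/11.

u = 0, v = 38/11, maximum C = -114/11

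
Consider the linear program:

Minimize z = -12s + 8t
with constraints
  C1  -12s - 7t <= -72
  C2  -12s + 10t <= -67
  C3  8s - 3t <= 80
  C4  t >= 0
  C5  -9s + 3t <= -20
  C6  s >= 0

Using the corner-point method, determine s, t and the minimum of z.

s = 10, t = 0, minimum z = -120

At the optimal vertex, 8s - 3t = 80 and t = 0.
Solving simultaneously gives s = 10, t = 0.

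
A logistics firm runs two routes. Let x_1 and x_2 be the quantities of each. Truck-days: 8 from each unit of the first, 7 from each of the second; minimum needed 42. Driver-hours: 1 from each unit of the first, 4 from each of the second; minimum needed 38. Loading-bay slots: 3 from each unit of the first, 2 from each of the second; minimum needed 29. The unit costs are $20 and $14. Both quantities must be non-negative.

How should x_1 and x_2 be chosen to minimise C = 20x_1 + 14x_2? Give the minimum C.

The feasible region is unbounded (it extends along (0, 1), (1, 0)), but C strictly increases along every unbounded feasible direction, so there is no improving ray and the minimum is attained at a vertex.

The optimum lies where x_1 + 4x_2 = 38 and 3x_1 + 2x_2 = 29.
Solving simultaneously gives x_1 = 4, x_2 = 17/2.

x_1 = 4, x_2 = 17/2, minimum C = 199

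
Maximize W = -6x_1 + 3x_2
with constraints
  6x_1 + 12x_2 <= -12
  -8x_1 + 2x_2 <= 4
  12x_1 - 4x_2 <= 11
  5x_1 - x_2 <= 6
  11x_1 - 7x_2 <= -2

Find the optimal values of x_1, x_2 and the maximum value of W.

Vertices and W = -6x_1 + 3x_2:
  (-2/3, -2/3) → W = 2
  (-18/29, -20/29) → W = 48/29
  (-12/17, -14/17) → W = 30/17

At the optimal vertex, 6x_1 + 12x_2 = -12 and -8x_1 + 2x_2 = 4.
Solving simultaneously gives x_1 = -2/3, x_2 = -2/3.

x_1 = -2/3, x_2 = -2/3, maximum W = 2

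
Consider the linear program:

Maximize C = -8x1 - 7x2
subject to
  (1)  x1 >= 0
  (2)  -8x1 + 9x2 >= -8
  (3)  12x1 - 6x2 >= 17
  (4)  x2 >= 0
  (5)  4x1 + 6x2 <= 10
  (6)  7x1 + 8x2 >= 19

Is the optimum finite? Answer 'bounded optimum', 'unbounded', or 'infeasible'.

infeasible

The boundaries -8x1 + 9x2 = -8 and 7x1 + 8x2 = 19 meet at (235/127, 96/127), but that point violates 4x1 + 6x2 ≤ 10. Every candidate vertex is excluded by some other constraint, so the feasible region is empty.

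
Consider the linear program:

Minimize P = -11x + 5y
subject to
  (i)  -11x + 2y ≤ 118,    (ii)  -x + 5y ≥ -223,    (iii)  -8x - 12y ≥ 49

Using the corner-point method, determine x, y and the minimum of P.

Vertices and P = -11x + 5y:
  (-1036/53, -2571/53) → P = -1459/53
  (-757/74, 405/148) → P = 18679/148
  (187/4, -141/4) → P = -1381/2

x = 187/4, y = -141/4, minimum P = -1381/2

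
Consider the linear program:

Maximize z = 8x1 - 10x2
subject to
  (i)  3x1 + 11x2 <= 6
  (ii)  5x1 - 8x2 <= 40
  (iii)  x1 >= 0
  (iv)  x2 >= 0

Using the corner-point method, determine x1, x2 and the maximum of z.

x1 = 2, x2 = 0, maximum z = 16

Extreme points and z = 8x1 - 10x2:
  (0, 6/11) → z = -60/11
  (2, 0) → z = 16
  (0, 0) → z = 0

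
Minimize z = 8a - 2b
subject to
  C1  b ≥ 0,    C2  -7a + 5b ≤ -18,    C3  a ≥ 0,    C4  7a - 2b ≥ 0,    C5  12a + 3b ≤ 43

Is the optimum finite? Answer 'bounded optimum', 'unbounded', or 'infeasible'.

Extreme points and z = 8a - 2b:
  (18/7, 0) → z = 144/7
  (43/12, 0) → z = 86/3
  (269/81, 85/81) → z = 1982/81
The feasible region has finitely many vertices and no improving ray; the minimum is 144/7 at (18/7, 0).

bounded optimum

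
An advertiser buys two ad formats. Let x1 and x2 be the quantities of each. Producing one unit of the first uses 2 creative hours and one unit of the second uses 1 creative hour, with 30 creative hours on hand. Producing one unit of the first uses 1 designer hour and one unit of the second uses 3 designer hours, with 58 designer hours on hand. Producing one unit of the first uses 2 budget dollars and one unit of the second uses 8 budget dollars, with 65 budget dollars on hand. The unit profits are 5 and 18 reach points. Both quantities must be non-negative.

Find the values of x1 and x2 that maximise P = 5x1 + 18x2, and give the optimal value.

Feasible corners and P = 5x1 + 18x2:
  (0, 0) → P = 0
  (0, 65/8) → P = 585/4
  (15, 0) → P = 75
  (25/2, 5) → P = 305/2

x1 = 25/2, x2 = 5, maximum P = 305/2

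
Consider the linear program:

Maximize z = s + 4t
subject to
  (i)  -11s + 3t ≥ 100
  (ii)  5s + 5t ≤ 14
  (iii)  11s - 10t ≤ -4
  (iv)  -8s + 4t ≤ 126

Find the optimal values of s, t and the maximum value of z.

s = -287/30, t = 371/30, maximum z = 399/10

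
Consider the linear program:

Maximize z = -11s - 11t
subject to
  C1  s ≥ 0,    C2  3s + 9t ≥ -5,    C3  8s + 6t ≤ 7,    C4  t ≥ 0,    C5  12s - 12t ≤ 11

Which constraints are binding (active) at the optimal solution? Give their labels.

Vertices and z = -11s - 11t:
  (0, 7/6) → z = -77/6
  (0, 0) → z = 0
  (7/8, 0) → z = -77/8

The maximum is at (0, 0). Substituting into each constraint, equality holds for C1 and C4; the remaining constraints have slack.

C1 and C4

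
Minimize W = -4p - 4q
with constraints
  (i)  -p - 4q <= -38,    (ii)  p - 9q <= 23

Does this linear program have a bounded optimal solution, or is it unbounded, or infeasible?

unbounded

From the feasible point (434/13, 15/13), moving in the direction (9, 1) keeps every constraint satisfied while W decreases without bound.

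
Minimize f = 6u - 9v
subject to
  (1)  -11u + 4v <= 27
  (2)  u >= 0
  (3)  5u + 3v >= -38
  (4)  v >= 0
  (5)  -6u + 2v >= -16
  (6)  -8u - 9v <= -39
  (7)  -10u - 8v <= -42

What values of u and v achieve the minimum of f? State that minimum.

u = 59, v = 169, minimum f = -1167

Extreme points and f = 6u - 9v:
  (0, 27/4) → f = -243/4
  (59, 169) → f = -1167
  (0, 21/4) → f = -189/4
  (111/35, 53/35) → f = 27/5
  (33/13, 27/13) → f = -45/13

The optimum lies where -11u + 4v = 27 and -6u + 2v = -16.
Solving simultaneously gives u = 59, v = 169.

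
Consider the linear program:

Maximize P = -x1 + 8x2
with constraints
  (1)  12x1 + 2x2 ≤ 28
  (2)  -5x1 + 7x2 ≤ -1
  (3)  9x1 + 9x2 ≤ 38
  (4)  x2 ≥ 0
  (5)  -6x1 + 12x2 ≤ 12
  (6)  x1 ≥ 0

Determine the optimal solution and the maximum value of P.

x1 = 99/47, x2 = 64/47, maximum P = 413/47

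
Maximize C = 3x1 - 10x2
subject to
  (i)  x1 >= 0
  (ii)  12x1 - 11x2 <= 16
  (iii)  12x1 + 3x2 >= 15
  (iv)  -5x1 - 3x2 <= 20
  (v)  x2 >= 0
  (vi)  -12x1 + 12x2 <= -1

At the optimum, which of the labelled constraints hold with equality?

(ii) and (v)

Vertices and C = 3x1 - 10x2:
  (4/3, 0) → C = 4
  (181/12, 15) → C = -419/4
  (5/4, 0) → C = 15/4
  (61/60, 14/15) → C = -377/60

The maximum is at (4/3, 0). Substituting into each constraint, equality holds for (ii) and (v); the remaining constraints have slack.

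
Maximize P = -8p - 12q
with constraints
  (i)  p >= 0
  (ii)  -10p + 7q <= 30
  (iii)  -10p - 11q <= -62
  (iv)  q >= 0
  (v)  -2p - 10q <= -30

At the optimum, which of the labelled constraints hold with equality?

Extreme points and P = -8p - 12q:
  (26/45, 46/9) → P = -2968/45
  (145/39, 88/39) → P = -2216/39
  (15, 0) → P = -120
The feasible region is unbounded (it extends along (7, 10), (1, 0)), but P strictly decreases along every unbounded feasible direction, so there is no improving ray and the maximum is attained at a vertex.

The maximum is at (145/39, 88/39). Substituting into each constraint, equality holds for (iii) and (v); the remaining constraints have slack.

(iii) and (v)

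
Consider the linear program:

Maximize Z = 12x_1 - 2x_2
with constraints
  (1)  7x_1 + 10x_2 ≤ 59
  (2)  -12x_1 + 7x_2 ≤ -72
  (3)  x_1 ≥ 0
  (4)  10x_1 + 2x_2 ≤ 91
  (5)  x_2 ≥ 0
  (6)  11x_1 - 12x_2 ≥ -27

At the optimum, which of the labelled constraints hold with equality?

(1) and (5)

Extreme points and Z = 12x_1 - 2x_2:
  (1133/169, 204/169) → Z = 13188/169
  (59/7, 0) → Z = 708/7
  (6, 0) → Z = 72

The maximum is at (59/7, 0). Substituting into each constraint, equality holds for (1) and (5); the remaining constraints have slack.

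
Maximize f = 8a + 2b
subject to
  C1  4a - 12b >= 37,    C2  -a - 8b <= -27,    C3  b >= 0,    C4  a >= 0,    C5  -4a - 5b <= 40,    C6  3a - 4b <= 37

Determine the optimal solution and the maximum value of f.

a = 74/5, b = 37/20, maximum f = 1221/10

Feasible corners and f = 8a + 2b:
  (155/11, 71/44) → f = 2551/22
  (74/5, 37/20) → f = 1221/10
  (101/7, 11/7) → f = 830/7

The optimum lies where 4a - 12b = 37 and 3a - 4b = 37.
Solving simultaneously gives a = 74/5, b = 37/20.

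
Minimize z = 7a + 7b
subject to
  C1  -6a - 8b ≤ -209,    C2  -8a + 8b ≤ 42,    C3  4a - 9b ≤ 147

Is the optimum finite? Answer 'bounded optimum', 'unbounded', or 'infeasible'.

Vertices and z = 7a + 7b:
  (167/14, 481/28) → z = 815/4
  (3057/86, -23/43) → z = 21077/86
The feasible region has finitely many vertices and no improving ray; the minimum is 815/4 at (167/14, 481/28).

bounded optimum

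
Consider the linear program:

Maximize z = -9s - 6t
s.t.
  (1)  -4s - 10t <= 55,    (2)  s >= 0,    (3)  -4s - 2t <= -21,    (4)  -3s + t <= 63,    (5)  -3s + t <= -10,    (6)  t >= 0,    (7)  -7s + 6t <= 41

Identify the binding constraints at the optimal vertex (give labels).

Vertices and z = -9s - 6t:
  (41/10, 23/10) → z = -507/10
  (21/4, 0) → z = -189/4
  (101/11, 193/11) → z = -2067/11
The feasible region is unbounded (it extends along (6, 7), (1, 0)), but z strictly decreases along every unbounded feasible direction, so there is no improving ray and the maximum is attained at a vertex.

The maximum is at (21/4, 0). Substituting into each constraint, equality holds for (3) and (6); the remaining constraints have slack.

(3) and (6)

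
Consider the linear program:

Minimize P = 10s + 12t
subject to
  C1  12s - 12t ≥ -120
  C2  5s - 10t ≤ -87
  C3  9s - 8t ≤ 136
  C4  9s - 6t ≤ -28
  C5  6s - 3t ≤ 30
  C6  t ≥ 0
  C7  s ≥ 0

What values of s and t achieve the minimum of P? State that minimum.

s = 0, t = 87/10, minimum P = 522/5

Corner points and P = 10s + 12t:
  (32/3, 62/3) → P = 1064/3
  (0, 10) → P = 120
  (121/30, 643/60) → P = 2534/15
  (0, 87/10) → P = 522/5

At the optimal vertex, 5s - 10t = -87 and s = 0.
Solving simultaneously gives s = 0, t = 87/10.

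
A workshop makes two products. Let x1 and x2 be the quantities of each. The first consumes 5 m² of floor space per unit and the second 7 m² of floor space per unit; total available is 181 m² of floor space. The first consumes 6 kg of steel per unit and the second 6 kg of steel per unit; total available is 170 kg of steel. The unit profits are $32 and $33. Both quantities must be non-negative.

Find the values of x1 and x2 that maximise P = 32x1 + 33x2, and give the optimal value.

Vertices and P = 32x1 + 33x2:
  (0, 0) → P = 0
  (0, 181/7) → P = 5973/7
  (85/3, 0) → P = 2720/3
  (26/3, 59/3) → P = 2779/3

x1 = 26/3, x2 = 59/3, maximum P = 2779/3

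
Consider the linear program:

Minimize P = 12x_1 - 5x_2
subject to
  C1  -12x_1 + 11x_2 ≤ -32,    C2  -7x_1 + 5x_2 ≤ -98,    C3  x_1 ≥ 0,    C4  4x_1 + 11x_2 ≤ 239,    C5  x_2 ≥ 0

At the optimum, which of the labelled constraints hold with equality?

Extreme points and P = 12x_1 - 5x_2:
  (2273/97, 1281/97) → P = 20871/97
  (14, 0) → P = 168
  (239/4, 0) → P = 717

The minimum is at (14, 0). Substituting into each constraint, equality holds for C2 and C5; the remaining constraints have slack.

C2 and C5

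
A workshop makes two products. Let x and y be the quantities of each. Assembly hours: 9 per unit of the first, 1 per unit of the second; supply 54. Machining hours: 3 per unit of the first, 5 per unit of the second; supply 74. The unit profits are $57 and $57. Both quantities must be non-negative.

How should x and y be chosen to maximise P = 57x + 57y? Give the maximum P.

x = 14/3, y = 12, maximum P = 950

Extreme points and P = 57x + 57y:
  (0, 0) → P = 0
  (0, 74/5) → P = 4218/5
  (6, 0) → P = 342
  (14/3, 12) → P = 950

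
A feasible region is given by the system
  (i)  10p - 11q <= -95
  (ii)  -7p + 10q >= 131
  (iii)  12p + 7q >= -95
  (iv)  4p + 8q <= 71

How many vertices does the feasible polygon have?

3

Pairwise boundary intersections that survive every other constraint:
  (-1867/169, 907/169)
  (-169/48, 1021/96)
  (-1257/68, 308/17)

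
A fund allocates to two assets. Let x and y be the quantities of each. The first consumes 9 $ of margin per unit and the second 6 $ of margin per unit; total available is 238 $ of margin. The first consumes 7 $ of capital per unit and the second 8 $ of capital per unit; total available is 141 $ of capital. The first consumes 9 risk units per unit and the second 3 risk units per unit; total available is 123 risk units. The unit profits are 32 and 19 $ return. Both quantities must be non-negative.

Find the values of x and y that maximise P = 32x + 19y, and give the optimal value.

Feasible corners and P = 32x + 19y:
  (0, 0) → P = 0
  (0, 141/8) → P = 2679/8
  (41/3, 0) → P = 1312/3
  (11, 8) → P = 504

x = 11, y = 8, maximum P = 504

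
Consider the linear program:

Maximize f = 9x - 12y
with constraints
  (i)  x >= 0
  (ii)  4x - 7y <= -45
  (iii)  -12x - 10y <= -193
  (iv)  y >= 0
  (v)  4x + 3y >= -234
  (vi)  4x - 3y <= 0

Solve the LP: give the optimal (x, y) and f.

Vertices and f = 9x - 12y:
  (0, 193/10) → f = -1158/5
  (901/124, 328/31) → f = -7635/124
  (135/16, 45/4) → f = -945/16
The feasible region is unbounded (it extends along (0, 1), (3, 4)), but f strictly decreases along every unbounded feasible direction, so there is no improving ray and the maximum is attained at a vertex.

The binding constraints are 4x - 7y = -45 and 4x - 3y = 0.
Solving simultaneously gives x = 135/16, y = 45/4.

x = 135/16, y = 45/4, maximum f = -945/16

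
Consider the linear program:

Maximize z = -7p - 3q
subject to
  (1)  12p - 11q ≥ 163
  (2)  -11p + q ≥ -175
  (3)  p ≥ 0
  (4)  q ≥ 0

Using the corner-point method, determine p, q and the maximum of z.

Corner points and z = -7p - 3q:
  (1762/109, 307/109) → z = -13255/109
  (163/12, 0) → z = -1141/12
  (175/11, 0) → z = -1225/11

At the optimal vertex, 12p - 11q = 163 and q = 0.
Solving simultaneously gives p = 163/12, q = 0.

p = 163/12, q = 0, maximum z = -1141/12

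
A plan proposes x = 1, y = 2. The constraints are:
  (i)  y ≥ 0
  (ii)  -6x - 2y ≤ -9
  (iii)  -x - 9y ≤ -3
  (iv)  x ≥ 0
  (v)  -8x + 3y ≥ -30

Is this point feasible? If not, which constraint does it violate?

(i): 2 ≥ 0 ✓
(ii): -10 ≤ -9 ✓
(iii): -19 ≤ -3 ✓
(iv): 1 ≥ 0 ✓
(v): -2 ≥ -30 ✓

feasible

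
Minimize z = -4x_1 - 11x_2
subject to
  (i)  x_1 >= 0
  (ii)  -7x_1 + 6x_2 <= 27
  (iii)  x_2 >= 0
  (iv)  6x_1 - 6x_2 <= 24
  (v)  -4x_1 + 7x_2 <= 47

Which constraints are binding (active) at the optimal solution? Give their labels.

Extreme points and z = -4x_1 - 11x_2:
  (0, 9/2) → z = -99/2
  (0, 0) → z = 0
  (93/25, 221/25) → z = -2803/25
  (4, 0) → z = -16
  (25, 21) → z = -331

The minimum is at (25, 21). Substituting into each constraint, equality holds for (iv) and (v); the remaining constraints have slack.

(iv) and (v)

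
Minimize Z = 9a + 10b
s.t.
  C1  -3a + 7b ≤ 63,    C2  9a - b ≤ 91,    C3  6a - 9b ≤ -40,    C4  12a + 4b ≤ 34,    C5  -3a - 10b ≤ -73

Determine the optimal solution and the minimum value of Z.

a = -7/3, b = 8, minimum Z = 59

Extreme points and Z = 9a + 10b:
  (-7/48, 143/16) → Z = 1409/16
  (-7/3, 8) → Z = 59
  (4/9, 43/6) → Z = 227/3

The optimum lies where -3a + 7b = 63 and -3a - 10b = -73.
Solving simultaneously gives a = -7/3, b = 8.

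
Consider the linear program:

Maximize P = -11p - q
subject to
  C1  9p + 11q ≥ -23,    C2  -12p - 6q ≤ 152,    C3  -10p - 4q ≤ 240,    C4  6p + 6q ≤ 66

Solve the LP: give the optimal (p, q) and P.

Vertices and P = -11p - q:
  (-59/3, 14) → P = 607/3
  (72, -61) → P = -731
  (-109/3, 142/3) → P = 1057/3

The binding constraints are -12p - 6q = 152 and 6p + 6q = 66.
Solving simultaneously gives p = -109/3, q = 142/3.

p = -109/3, q = 142/3, maximum P = 1057/3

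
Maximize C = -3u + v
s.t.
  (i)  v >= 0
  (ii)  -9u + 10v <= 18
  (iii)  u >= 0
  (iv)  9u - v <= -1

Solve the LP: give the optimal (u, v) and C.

Vertices and C = -3u + v:
  (0, 9/5) → C = 9/5
  (8/81, 17/9) → C = 43/27
  (0, 1) → C = 1

The optimum lies where -9u + 10v = 18 and u = 0.
Solving simultaneously gives u = 0, v = 9/5.

u = 0, v = 9/5, maximum C = 9/5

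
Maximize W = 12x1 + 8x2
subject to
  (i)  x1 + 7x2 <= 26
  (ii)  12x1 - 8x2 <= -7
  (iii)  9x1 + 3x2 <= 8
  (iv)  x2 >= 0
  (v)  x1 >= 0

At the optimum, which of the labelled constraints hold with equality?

(iii) and (v)

Corner points and W = 12x1 + 8x2:
  (43/108, 53/36) → W = 149/9
  (0, 7/8) → W = 7
  (0, 8/3) → W = 64/3

The maximum is at (0, 8/3). Substituting into each constraint, equality holds for (iii) and (v); the remaining constraints have slack.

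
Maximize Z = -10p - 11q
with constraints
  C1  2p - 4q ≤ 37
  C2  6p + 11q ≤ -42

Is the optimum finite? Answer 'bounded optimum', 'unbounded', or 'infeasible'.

From the feasible point (239/46, -153/23), moving in the direction (-4, -2) keeps every constraint satisfied while Z increases without bound.

unbounded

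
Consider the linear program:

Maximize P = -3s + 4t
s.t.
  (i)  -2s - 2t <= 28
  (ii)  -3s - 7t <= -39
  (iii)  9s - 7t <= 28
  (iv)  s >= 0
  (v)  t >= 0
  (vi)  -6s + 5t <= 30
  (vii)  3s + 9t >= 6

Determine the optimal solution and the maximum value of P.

Vertices and P = -3s + 4t:
  (67/12, 89/28) → P = -113/28
  (0, 39/7) → P = 156/7
  (350/3, 146) → P = 234
  (0, 6) → P = 24

At the optimal vertex, 9s - 7t = 28 and -6s + 5t = 30.
Solving simultaneously gives s = 350/3, t = 146.

s = 350/3, t = 146, maximum P = 234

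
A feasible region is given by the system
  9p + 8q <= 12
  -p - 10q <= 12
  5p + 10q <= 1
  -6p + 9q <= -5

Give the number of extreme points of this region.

Of the 6 pairwise boundary intersections, those satisfying every inequality are:
  (108/41, -60/41)
  (56/25, -51/50)
  (-58/69, -77/69)
  (59/105, -19/105)

4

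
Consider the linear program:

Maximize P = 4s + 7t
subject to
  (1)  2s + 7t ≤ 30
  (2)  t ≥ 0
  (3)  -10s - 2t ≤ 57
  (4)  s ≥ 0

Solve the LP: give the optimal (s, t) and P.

s = 15, t = 0, maximum P = 60

Extreme points and P = 4s + 7t:
  (15, 0) → P = 60
  (0, 30/7) → P = 30
  (0, 0) → P = 0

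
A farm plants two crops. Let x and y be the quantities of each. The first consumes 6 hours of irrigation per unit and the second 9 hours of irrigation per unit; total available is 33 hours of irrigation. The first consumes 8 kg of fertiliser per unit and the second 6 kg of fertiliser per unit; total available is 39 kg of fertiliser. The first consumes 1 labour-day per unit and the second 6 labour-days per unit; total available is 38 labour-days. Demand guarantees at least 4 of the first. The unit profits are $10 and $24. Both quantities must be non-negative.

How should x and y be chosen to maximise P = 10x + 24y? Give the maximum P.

x = 4, y = 1, maximum P = 64

Feasible corners and P = 10x + 24y:
  (39/8, 0) → P = 195/4
  (4, 0) → P = 40
  (17/4, 5/6) → P = 125/2
  (4, 1) → P = 64

The optimum lies where 6x + 9y = 33 and x = 4.
Solving simultaneously gives x = 4, y = 1.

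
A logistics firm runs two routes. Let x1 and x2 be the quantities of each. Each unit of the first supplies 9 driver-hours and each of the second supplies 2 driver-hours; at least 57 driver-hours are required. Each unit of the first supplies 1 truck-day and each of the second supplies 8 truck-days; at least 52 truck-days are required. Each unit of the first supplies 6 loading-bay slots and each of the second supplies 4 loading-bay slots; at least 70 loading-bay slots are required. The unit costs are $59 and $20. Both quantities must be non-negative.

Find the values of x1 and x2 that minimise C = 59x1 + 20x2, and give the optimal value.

x1 = 11/3, x2 = 12, minimum C = 1369/3

Feasible corners and C = 59x1 + 20x2:
  (0, 57/2) → C = 570
  (52, 0) → C = 3068
  (11/3, 12) → C = 1369/3
  (8, 11/2) → C = 582
The feasible region is unbounded (it extends along (0, 1), (1, 0)), but C strictly increases along every unbounded feasible direction, so there is no improving ray and the minimum is attained at a vertex.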